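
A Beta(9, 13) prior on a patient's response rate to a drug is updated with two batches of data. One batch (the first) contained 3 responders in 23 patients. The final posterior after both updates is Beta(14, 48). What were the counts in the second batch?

2 responders and 15 non-responders

Because Beta–binomial updating is additive in the counts, the combined data contributed (α_post−α_prior, β_post−β_prior) successes and failures.
Total across both batches: 14−9=5 responders, 48−13=35 non-responders.
Subtract the first batch: 5−3=2 responders and 35−20=15 non-responders.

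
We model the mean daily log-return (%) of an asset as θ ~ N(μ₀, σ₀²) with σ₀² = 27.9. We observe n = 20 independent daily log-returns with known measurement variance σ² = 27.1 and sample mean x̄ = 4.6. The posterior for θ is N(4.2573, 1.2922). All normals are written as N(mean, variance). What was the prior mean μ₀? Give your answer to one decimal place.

μ₀ = -2.8

The posterior mean is a precision-weighted average: μ_n = (τ₀μ₀ + τ_data·x̄)/(τ₀+τ_data), with τ₀=1/σ₀² and τ_data=n/σ².
Here τ₀ = 1/27.9 = 0.035842 and τ_data = 20/27.1 = 0.738007, so τ_n = 0.773849.
Rearranging for μ₀: μ₀ = (μ_n·τ_n − τ_data·x̄)/τ₀ = (4.2573·0.773849 − 0.738007·4.6) / 0.035842 = -0.100325/0.035842 ≈ -2.8.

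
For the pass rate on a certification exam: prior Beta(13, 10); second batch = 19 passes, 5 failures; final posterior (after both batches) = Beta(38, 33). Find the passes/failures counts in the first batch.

6 passes and 18 failures

Because Beta–binomial updating is additive in the counts, the combined data contributed (α_post−α_prior, β_post−β_prior) successes and failures.
Total across both batches: 38−13=25 passes, 33−10=23 failures.
Subtract the second batch: 25−19=6 passes and 23−5=18 failures.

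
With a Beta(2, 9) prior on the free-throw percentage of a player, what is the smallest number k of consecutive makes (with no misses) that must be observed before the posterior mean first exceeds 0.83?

k = 42

After k makes and 0 misses the posterior is Beta(2+k, 9), with mean (2+k)/(2+9+k).
Set (2+k)/(11+k) > 0.83 and solve: k > (0.83·11 − 2)/(1 − 0.83) = 41.941.
The smallest integer exceeding 41.941 is 42, and checking k=42: (44)/(53) = 0.8302 > 0.83.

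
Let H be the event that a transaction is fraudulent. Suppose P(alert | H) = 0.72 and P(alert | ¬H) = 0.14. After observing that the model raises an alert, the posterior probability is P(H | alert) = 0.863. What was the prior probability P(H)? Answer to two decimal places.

P(H) = 0.55

Bayes' rule in odds form gives O(H|E) = O(H)·[P(E|H)/P(E|¬H)], hence O(H) = O(H|E)/LR.
Posterior odds = 0.863/(1−0.863) = 6.2993. LR = 0.72/0.14 = 5.1429.
Prior odds = 6.2993/5.1429 = 1.2249, so P(H) = 1.2249/(1+1.2249) ≈ 0.55.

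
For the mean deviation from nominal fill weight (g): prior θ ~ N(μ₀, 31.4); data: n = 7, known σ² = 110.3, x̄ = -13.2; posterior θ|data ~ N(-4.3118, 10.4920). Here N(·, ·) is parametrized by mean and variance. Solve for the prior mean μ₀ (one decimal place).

The posterior mean is a precision-weighted average: μ_n = (τ₀μ₀ + τ_data·x̄)/(τ₀+τ_data), with τ₀=1/σ₀² and τ_data=n/σ².
Here τ₀ = 1/31.4 = 0.031847 and τ_data = 7/110.3 = 0.063463, so τ_n = 0.095310.
Rearranging for μ₀: μ₀ = (μ_n·τ_n − τ_data·x̄)/τ₀ = (-4.3118·0.095310 − 0.063463·-13.2) / 0.031847 = 0.426754/0.031847 ≈ 13.4.

μ₀ = 13.4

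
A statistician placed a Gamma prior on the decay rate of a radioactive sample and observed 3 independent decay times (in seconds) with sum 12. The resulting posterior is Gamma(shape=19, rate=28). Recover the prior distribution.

For an exponential likelihood with a Gamma(α, β) prior on the rate, n observations with total T give posterior Gamma(α+n, β+T).
So α = 19 − 3 = 16 and β = 28 − 12 = 16.

Gamma(shape=16, rate=16)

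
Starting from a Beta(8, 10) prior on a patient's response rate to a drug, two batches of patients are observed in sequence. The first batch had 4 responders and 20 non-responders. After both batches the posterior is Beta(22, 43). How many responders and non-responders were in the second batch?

10 responders and 13 non-responders

Sequential conjugate updates are equivalent to a single update on the pooled data, so total successes = posterior α − prior α and total failures = posterior β − prior β.
Total across both batches: 22−8=14 responders, 43−10=33 non-responders.
Subtract the first batch: 14−4=10 responders and 33−20=13 non-responders.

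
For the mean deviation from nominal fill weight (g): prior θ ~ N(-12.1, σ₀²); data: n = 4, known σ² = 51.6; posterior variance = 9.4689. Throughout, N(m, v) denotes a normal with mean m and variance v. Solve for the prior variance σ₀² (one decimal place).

σ₀² = 35.6

For the Normal–Normal model with known σ², precisions add: τ_n = τ₀ + n/σ².
So 1/σ₀² = 1/9.4689 − 4/51.6 = 0.105609 − 0.077519 = 0.028090.
Hence σ₀² = 1/0.028090 ≈ 35.6.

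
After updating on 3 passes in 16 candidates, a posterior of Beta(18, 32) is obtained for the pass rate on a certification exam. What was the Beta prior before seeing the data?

Beta(15, 19)

Beta is conjugate to the binomial likelihood: posterior = Beta(α+s, β+f).
So α = 18 − 3 = 15 and β = 32 − 13 = 19.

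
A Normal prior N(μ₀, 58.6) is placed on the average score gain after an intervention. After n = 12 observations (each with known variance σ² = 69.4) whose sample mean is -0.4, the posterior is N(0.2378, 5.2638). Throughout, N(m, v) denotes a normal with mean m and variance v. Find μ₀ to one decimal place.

The posterior mean is a precision-weighted average: μ_n = (τ₀μ₀ + τ_data·x̄)/(τ₀+τ_data), with τ₀=1/σ₀² and τ_data=n/σ².
Here τ₀ = 1/58.6 = 0.017065 and τ_data = 12/69.4 = 0.172911, so τ_n = 0.189976.
Rearranging for μ₀: μ₀ = (μ_n·τ_n − τ_data·x̄)/τ₀ = (0.2378·0.189976 − 0.172911·-0.4) / 0.017065 = 0.114341/0.017065 ≈ 6.7.

μ₀ = 6.7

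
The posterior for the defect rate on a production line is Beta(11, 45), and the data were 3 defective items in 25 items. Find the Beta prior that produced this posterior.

Beta(8, 23)

Beta is conjugate to the binomial likelihood: posterior = Beta(α+s, β+f).
Subtract the data counts: 11−3=8, 45−22=23.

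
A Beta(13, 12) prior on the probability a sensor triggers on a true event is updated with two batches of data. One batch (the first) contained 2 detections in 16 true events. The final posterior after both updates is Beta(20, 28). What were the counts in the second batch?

5 detections and 2 misses

Sequential conjugate updates are equivalent to a single update on the pooled data, so total successes = posterior α − prior α and total failures = posterior β − prior β.
Total across both batches: 20−13=7 detections, 28−12=16 misses.
Subtract the first batch: 7−2=5 detections and 16−14=2 misses.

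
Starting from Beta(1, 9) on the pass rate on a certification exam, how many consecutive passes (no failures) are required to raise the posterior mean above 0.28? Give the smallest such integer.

After k passes and 0 failures the posterior is Beta(1+k, 9), with mean (1+k)/(1+9+k).
Set (1+k)/(10+k) > 0.28 and solve: k > (0.28·10 − 1)/(1 − 0.28) = 2.500.
The smallest integer exceeding 2.500 is 3, and checking k=3: (4)/(13) = 0.3077 > 0.28.

k = 3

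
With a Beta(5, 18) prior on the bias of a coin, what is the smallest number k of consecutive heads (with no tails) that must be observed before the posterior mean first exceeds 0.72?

k = 42

After k heads and 0 tails the posterior is Beta(5+k, 18), with mean (5+k)/(5+18+k).
Set (5+k)/(23+k) > 0.72 and solve: k > (0.72·23 − 5)/(1 − 0.72) = 41.286.
The smallest integer exceeding 41.286 is 42, and checking k=42: (47)/(65) = 0.7231 > 0.72.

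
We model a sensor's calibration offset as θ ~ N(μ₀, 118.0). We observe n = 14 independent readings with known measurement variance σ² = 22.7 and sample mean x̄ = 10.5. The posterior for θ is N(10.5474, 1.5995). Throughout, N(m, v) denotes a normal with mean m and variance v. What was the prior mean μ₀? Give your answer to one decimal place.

μ₀ = 14.0

With known observation variance, the Normal–Normal posterior has precision τ_n = τ₀ + n/σ² and mean μ_n = (τ₀μ₀ + (n/σ²)x̄)/τ_n.
Here τ₀ = 1/118.0 = 0.008475 and τ_data = 14/22.7 = 0.616740, so τ_n = 0.625215.
Rearranging for μ₀: μ₀ = (μ_n·τ_n − τ_data·x̄)/τ₀ = (10.5474·0.625215 − 0.616740·10.5) / 0.008475 = 0.118623/0.008475 ≈ 14.0.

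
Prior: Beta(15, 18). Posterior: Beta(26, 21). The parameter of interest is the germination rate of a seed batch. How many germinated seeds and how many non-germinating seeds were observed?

11 germinated seeds and 3 non-germinating seeds

Under Beta–binomial conjugacy the posterior parameters are (α+s, β+f).
Match parameters: s=26−15=11, f=21−18=3.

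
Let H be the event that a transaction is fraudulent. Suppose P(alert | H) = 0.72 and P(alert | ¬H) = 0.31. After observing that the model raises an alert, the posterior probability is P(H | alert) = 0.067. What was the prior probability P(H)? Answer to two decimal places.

P(H) = 0.03

In odds form, posterior odds = prior odds × likelihood ratio, so prior odds = posterior odds ÷ LR.
Posterior odds = 0.067/(1−0.067) = 0.0718. LR = 0.72/0.31 = 2.3226.
Prior odds = 0.0718/2.3226 = 0.0309, so P(H) = 0.0309/(1+0.0309) ≈ 0.03.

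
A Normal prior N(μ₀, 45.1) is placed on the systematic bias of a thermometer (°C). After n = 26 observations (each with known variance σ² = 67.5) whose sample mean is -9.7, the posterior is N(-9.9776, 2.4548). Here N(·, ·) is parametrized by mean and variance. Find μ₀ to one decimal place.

With known observation variance, the Normal–Normal posterior has precision τ_n = τ₀ + n/σ² and mean μ_n = (τ₀μ₀ + (n/σ²)x̄)/τ_n.
Here τ₀ = 1/45.1 = 0.022173 and τ_data = 26/67.5 = 0.385185, so τ_n = 0.407358.
Rearranging for μ₀: μ₀ = (μ_n·τ_n − τ_data·x̄)/τ₀ = (-9.9776·0.407358 − 0.385185·-9.7) / 0.022173 = -0.328161/0.022173 ≈ -14.8.

μ₀ = -14.8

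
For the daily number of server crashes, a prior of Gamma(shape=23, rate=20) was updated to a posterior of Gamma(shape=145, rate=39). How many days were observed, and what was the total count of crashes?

n = 19 days with total 122 crashes

Gamma–Poisson conjugacy: posterior shape = α + Σxᵢ, posterior rate = β + n.
Matching: Σxᵢ = 145 − 23 = 122 and n = 39 − 20 = 19.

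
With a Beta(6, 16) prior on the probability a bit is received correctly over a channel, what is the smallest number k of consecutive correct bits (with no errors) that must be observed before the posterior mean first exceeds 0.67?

After k correct bits and 0 errors the posterior is Beta(6+k, 16), with mean (6+k)/(6+16+k).
Set (6+k)/(22+k) > 0.67 and solve: k > (0.67·22 − 6)/(1 − 0.67) = 26.485.
The smallest integer exceeding 26.485 is 27, and checking k=27: (33)/(49) = 0.6735 > 0.67.

k = 27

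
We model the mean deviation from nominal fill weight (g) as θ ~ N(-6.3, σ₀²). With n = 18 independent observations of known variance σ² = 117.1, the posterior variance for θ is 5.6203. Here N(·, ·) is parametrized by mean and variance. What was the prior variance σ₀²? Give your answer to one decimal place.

σ₀² = 41.3

For the Normal–Normal model with known σ², precisions add: τ_n = τ₀ + n/σ².
So 1/σ₀² = 1/5.6203 − 18/117.1 = 0.177926 − 0.153715 = 0.024211.
Hence σ₀² = 1/0.024211 ≈ 41.3.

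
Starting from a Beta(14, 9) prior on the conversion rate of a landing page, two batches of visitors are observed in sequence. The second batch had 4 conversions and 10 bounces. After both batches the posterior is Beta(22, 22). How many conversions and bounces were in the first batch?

Sequential conjugate updates are equivalent to a single update on the pooled data, so total successes = posterior α − prior α and total failures = posterior β − prior β.
Total across both batches: 22−14=8 conversions, 22−9=13 bounces.
Subtract the second batch: 8−4=4 conversions and 13−10=3 bounces.

4 conversions and 3 bounces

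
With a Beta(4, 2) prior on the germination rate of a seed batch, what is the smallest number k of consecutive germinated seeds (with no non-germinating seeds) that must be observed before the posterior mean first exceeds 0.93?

k = 23

After k germinated seeds and 0 non-germinating seeds the posterior is Beta(4+k, 2), with mean (4+k)/(4+2+k).
Set (4+k)/(6+k) > 0.93 and solve: k > (0.93·6 − 4)/(1 − 0.93) = 22.571.
The smallest integer exceeding 22.571 is 23.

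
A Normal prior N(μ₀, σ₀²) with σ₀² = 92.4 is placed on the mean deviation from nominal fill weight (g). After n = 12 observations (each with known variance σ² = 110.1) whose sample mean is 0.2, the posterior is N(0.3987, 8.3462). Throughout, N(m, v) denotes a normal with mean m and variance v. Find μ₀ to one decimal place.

μ₀ = 2.4

The posterior mean is a precision-weighted average: μ_n = (τ₀μ₀ + τ_data·x̄)/(τ₀+τ_data), with τ₀=1/σ₀² and τ_data=n/σ².
Here τ₀ = 1/92.4 = 0.010823 and τ_data = 12/110.1 = 0.108992, so τ_n = 0.119815.
Rearranging for μ₀: μ₀ = (μ_n·τ_n − τ_data·x̄)/τ₀ = (0.3987·0.119815 − 0.108992·0.2) / 0.010823 = 0.025972/0.010823 ≈ 2.4.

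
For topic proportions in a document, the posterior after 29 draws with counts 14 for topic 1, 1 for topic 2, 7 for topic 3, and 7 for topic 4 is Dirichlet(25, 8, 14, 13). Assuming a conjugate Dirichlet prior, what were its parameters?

Dirichlet(11, 7, 7, 6)

For a Dirichlet(α) prior with multinomial counts c, the posterior is Dirichlet(α + c) componentwise.
Subtract each count from the matching posterior parameter: 25−14=11, 8−1=7, 14−7=7, 13−7=6.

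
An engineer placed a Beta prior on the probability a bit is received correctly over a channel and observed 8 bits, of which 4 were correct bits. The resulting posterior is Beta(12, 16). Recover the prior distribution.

A Beta(a, b) prior with s successes and f failures in binomial data gives a Beta(a+s, b+f) posterior.
Subtract the data counts: 12−4=8, 16−4=12.

Beta(8, 12)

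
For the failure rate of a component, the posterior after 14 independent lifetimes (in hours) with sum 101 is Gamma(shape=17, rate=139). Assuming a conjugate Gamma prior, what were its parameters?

Gamma(shape=3, rate=38)

Gamma–exponential conjugacy: posterior shape = α + n, posterior rate = β + Σtᵢ.
So α = 17 − 14 = 3 and β = 139 − 101 = 38.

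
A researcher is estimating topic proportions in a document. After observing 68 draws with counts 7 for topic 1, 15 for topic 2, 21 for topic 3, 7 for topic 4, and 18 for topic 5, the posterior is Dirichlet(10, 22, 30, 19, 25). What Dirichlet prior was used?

Dirichlet(3, 7, 9, 12, 7)

For a Dirichlet(α) prior with multinomial counts c, the posterior is Dirichlet(α + c) componentwise.
Subtract each count from the matching posterior parameter: 10−7=3, 22−15=7, 30−21=9, 19−7=12, 25−18=7.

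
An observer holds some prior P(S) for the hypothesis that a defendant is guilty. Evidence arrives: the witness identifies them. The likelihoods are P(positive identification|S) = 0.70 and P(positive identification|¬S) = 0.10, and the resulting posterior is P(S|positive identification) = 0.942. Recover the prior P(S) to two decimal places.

Bayes' rule in odds form gives O(S|E) = O(S)·[P(E|S)/P(E|¬S)], hence O(S) = O(S|E)/LR.
Posterior odds = 0.942/(1−0.942) = 16.2414. LR = 0.70/0.10 = 7.0000.
Prior odds = 16.2414/7.0000 = 2.3202, so P(S) = 2.3202/(1+2.3202) ≈ 0.70.

P(S) = 0.70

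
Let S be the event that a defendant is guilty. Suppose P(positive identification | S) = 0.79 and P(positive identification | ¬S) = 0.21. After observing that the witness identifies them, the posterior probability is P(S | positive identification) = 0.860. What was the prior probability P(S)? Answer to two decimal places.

Bayes' rule in odds form gives O(S|E) = O(S)·[P(E|S)/P(E|¬S)], hence O(S) = O(S|E)/LR.
Posterior odds = 0.860/(1−0.860) = 6.1429. LR = 0.79/0.21 = 3.7619.
Prior odds = 6.1429/3.7619 = 1.6329, so P(S) = 1.6329/(1+1.6329) ≈ 0.62.

P(S) = 0.62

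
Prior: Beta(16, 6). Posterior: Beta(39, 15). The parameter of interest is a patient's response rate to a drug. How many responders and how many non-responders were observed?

23 responders and 9 non-responders

Under Beta–binomial conjugacy the posterior parameters are (α+s, β+f).
So s = 39 − 16 = 23 and f = 15 − 6 = 9.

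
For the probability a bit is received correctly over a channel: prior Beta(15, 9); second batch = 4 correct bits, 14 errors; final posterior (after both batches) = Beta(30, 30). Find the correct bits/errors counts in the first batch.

Because Beta–binomial updating is additive in the counts, the combined data contributed (α_post−α_prior, β_post−β_prior) successes and failures.
Total across both batches: 30−15=15 correct bits, 30−9=21 errors.
Subtract the second batch: 15−4=11 correct bits and 21−14=7 errors.

11 correct bits and 7 errors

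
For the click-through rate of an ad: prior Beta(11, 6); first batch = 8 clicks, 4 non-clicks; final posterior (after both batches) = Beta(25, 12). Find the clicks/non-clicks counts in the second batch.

Sequential conjugate updates are equivalent to a single update on the pooled data, so total successes = posterior α − prior α and total failures = posterior β − prior β.
Total across both batches: 25−11=14 clicks, 12−6=6 non-clicks.
Subtract the first batch: 14−8=6 clicks and 6−4=2 non-clicks.

6 clicks and 2 non-clicks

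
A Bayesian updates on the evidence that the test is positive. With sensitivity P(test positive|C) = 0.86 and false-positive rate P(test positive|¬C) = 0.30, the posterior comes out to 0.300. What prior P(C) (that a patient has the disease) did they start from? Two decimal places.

In odds form, posterior odds = prior odds × likelihood ratio, so prior odds = posterior odds ÷ LR.
Posterior odds = 0.300/(1−0.300) = 0.4286. LR = 0.86/0.30 = 2.8667.
Prior odds = 0.4286/2.8667 = 0.1495, so P(C) = 0.1495/(1+0.1495) ≈ 0.13.

P(C) = 0.13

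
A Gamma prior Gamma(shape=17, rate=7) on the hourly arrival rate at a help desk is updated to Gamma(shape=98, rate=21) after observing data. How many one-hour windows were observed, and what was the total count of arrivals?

A Gamma(α, β) prior (rate parametrization) on a Poisson rate with n observations summing to S gives posterior Gamma(α+S, β+n).
Matching: Σxᵢ = 98 − 17 = 81 and n = 21 − 7 = 14.

n = 14 one-hour windows with total 81 arrivals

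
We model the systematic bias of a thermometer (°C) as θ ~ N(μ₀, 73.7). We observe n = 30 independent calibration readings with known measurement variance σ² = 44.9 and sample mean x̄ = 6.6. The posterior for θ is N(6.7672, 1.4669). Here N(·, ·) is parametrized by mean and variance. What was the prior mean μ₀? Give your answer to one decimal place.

The posterior mean is a precision-weighted average: μ_n = (τ₀μ₀ + τ_data·x̄)/(τ₀+τ_data), with τ₀=1/σ₀² and τ_data=n/σ².
Here τ₀ = 1/73.7 = 0.013569 and τ_data = 30/44.9 = 0.668151, so τ_n = 0.681720.
Rearranging for μ₀: μ₀ = (μ_n·τ_n − τ_data·x̄)/τ₀ = (6.7672·0.681720 − 0.668151·6.6) / 0.013569 = 0.203539/0.013569 ≈ 15.0.

μ₀ = 15.0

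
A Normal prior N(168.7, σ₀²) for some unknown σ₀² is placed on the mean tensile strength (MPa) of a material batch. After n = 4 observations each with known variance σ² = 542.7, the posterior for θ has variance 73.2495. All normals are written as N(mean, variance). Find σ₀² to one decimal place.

σ₀² = 159.2

Posterior precision equals prior precision plus data precision: 1/σ_n² = 1/σ₀² + n/σ².
So 1/σ₀² = 1/73.2495 − 4/542.7 = 0.013652 − 0.007371 = 0.006281.
Hence σ₀² = 1/0.006281 ≈ 159.2.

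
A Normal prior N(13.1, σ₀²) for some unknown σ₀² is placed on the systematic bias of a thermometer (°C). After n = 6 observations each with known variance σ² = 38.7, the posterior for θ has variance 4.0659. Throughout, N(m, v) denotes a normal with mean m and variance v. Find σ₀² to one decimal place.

σ₀² = 11.0

Posterior precision equals prior precision plus data precision: 1/σ_n² = 1/σ₀² + n/σ².
So 1/σ₀² = 1/4.0659 − 6/38.7 = 0.245948 − 0.155039 = 0.090909.
Hence σ₀² = 1/0.090909 ≈ 11.0.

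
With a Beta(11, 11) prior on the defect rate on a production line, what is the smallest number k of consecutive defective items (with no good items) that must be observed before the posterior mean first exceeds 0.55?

After k defective items and 0 good items the posterior is Beta(11+k, 11), with mean (11+k)/(11+11+k).
Set (11+k)/(22+k) > 0.55 and solve: k > (0.55·22 − 11)/(1 − 0.55) = 2.444.
The smallest integer exceeding 2.444 is 3, and checking k=3: (14)/(25) = 0.5600 > 0.55.

k = 3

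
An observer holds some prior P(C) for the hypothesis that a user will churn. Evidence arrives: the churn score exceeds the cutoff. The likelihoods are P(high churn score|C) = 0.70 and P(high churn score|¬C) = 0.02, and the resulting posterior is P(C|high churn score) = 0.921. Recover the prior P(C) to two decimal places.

In odds form, posterior odds = prior odds × likelihood ratio, so prior odds = posterior odds ÷ LR.
Posterior odds = 0.921/(1−0.921) = 11.6582. LR = 0.70/0.02 = 35.0000.
Prior odds = 11.6582/35.0000 = 0.3331, so P(C) = 0.3331/(1+0.3331) ≈ 0.25.

P(C) = 0.25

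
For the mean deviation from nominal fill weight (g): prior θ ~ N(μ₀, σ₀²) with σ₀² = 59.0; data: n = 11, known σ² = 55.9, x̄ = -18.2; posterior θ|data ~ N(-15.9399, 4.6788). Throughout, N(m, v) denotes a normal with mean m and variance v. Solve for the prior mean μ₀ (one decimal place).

The posterior mean is a precision-weighted average: μ_n = (τ₀μ₀ + τ_data·x̄)/(τ₀+τ_data), with τ₀=1/σ₀² and τ_data=n/σ².
Here τ₀ = 1/59.0 = 0.016949 and τ_data = 11/55.9 = 0.196780, so τ_n = 0.213729.
Rearranging for μ₀: μ₀ = (μ_n·τ_n − τ_data·x̄)/τ₀ = (-15.9399·0.213729 − 0.196780·-18.2) / 0.016949 = 0.174577/0.016949 ≈ 10.3.

μ₀ = 10.3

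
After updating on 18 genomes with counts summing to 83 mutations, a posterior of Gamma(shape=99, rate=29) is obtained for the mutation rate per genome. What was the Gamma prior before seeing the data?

A Gamma(α, β) prior (rate parametrization) on a Poisson rate with n observations summing to S gives posterior Gamma(α+S, β+n).
So α = 99 − 83 = 16 and β = 29 − 18 = 11.

Gamma(shape=16, rate=11)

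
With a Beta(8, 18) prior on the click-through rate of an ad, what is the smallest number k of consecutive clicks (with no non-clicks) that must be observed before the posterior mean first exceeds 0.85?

k = 95

After k clicks and 0 non-clicks the posterior is Beta(8+k, 18), with mean (8+k)/(8+18+k).
Set (8+k)/(26+k) > 0.85 and solve: k > (0.85·26 − 8)/(1 − 0.85) = 94.000.
The smallest integer exceeding 94.000 is 95, and checking k=95: (103)/(121) = 0.8512 > 0.85.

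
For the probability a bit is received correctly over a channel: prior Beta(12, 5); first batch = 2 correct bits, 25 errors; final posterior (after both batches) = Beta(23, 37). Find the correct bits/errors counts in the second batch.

9 correct bits and 7 errors

Sequential conjugate updates are equivalent to a single update on the pooled data, so total successes = posterior α − prior α and total failures = posterior β − prior β.
Total across both batches: 23−12=11 correct bits, 37−5=32 errors.
Subtract the first batch: 11−2=9 correct bits and 32−25=7 errors.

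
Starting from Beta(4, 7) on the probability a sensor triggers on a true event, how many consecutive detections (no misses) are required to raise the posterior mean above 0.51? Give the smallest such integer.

After k detections and 0 misses the posterior is Beta(4+k, 7), with mean (4+k)/(4+7+k).
Set (4+k)/(11+k) > 0.51 and solve: k > (0.51·11 − 4)/(1 − 0.51) = 3.286.
The smallest integer exceeding 3.286 is 4.

k = 4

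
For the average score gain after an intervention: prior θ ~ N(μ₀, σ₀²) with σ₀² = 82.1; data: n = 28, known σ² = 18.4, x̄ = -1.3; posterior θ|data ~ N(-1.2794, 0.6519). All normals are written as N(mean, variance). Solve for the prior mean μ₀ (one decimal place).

μ₀ = 1.3

With known observation variance, the Normal–Normal posterior has precision τ_n = τ₀ + n/σ² and mean μ_n = (τ₀μ₀ + (n/σ²)x̄)/τ_n.
Here τ₀ = 1/82.1 = 0.012180 and τ_data = 28/18.4 = 1.521739, so τ_n = 1.533919.
Rearranging for μ₀: μ₀ = (μ_n·τ_n − τ_data·x̄)/τ₀ = (-1.2794·1.533919 − 1.521739·-1.3) / 0.012180 = 0.015765/0.012180 ≈ 1.3.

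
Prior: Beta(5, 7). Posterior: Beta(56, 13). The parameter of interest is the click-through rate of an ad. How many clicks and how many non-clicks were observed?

Beta is conjugate to the binomial likelihood: posterior = Beta(a+s, b+f).
Match parameters: s=56−5=51, f=13−7=6.

51 clicks and 6 non-clicks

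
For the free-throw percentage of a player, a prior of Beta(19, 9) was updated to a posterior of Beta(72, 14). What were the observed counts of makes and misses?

53 makes and 5 misses

Under Beta–binomial conjugacy the posterior parameters are (α+s, β+f).
Match parameters: s=72−19=53, f=14−9=5.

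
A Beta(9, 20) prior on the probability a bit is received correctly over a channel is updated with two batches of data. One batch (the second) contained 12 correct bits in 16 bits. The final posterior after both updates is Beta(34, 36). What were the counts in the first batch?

Because Beta–binomial updating is additive in the counts, the combined data contributed (α_post−α_prior, β_post−β_prior) successes and failures.
Total across both batches: 34−9=25 correct bits, 36−20=16 errors.
Subtract the second batch: 25−12=13 correct bits and 16−4=12 errors.

13 correct bits and 12 errors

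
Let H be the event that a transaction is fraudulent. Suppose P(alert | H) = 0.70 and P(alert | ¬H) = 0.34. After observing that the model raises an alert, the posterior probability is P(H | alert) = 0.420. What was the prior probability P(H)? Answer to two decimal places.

In odds form, posterior odds = prior odds × likelihood ratio, so prior odds = posterior odds ÷ LR.
Posterior odds = 0.420/(1−0.420) = 0.7241. LR = 0.70/0.34 = 2.0588.
Prior odds = 0.7241/2.0588 = 0.3517, so P(H) = 0.3517/(1+0.3517) ≈ 0.26.

P(H) = 0.26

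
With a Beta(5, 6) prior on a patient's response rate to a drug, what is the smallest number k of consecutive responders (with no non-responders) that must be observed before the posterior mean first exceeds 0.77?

After k responders and 0 non-responders the posterior is Beta(5+k, 6), with mean (5+k)/(5+6+k).
Set (5+k)/(11+k) > 0.77 and solve: k > (0.77·11 − 5)/(1 − 0.77) = 15.087.
The smallest integer exceeding 15.087 is 16.

k = 16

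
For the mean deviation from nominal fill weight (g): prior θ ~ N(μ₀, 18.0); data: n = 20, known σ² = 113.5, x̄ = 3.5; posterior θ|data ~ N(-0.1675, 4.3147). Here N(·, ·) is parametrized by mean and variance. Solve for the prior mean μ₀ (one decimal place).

μ₀ = -11.8

The posterior mean is a precision-weighted average: μ_n = (τ₀μ₀ + τ_data·x̄)/(τ₀+τ_data), with τ₀=1/σ₀² and τ_data=n/σ².
Here τ₀ = 1/18.0 = 0.055556 and τ_data = 20/113.5 = 0.176211, so τ_n = 0.231767.
Rearranging for μ₀: μ₀ = (μ_n·τ_n − τ_data·x̄)/τ₀ = (-0.1675·0.231767 − 0.176211·3.5) / 0.055556 = -0.655559/0.055556 ≈ -11.8.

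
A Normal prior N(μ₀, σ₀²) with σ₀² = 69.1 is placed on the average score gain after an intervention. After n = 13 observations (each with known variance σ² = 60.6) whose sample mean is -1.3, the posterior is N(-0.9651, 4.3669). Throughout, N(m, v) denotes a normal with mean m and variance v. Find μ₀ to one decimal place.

μ₀ = 4.0

With known observation variance, the Normal–Normal posterior has precision τ_n = τ₀ + n/σ² and mean μ_n = (τ₀μ₀ + (n/σ²)x̄)/τ_n.
Here τ₀ = 1/69.1 = 0.014472 and τ_data = 13/60.6 = 0.214521, so τ_n = 0.228993.
Rearranging for μ₀: μ₀ = (μ_n·τ_n − τ_data·x̄)/τ₀ = (-0.9651·0.228993 − 0.214521·-1.3) / 0.014472 = 0.057876/0.014472 ≈ 4.0.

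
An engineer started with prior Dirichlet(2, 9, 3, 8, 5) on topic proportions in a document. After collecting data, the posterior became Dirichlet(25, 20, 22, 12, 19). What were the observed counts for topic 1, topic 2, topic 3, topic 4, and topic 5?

counts (23, 11, 19, 4, 14)

For a Dirichlet(α) prior with multinomial counts c, the posterior is Dirichlet(α + c) componentwise.
Counts are posterior − prior componentwise: 25−2=23, 20−9=11, 22−3=19, 12−8=4, 19−5=14.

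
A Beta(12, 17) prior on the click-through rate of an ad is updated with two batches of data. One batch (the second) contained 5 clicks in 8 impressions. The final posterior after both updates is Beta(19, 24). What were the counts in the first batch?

Sequential conjugate updates are equivalent to a single update on the pooled data, so total successes = posterior α − prior α and total failures = posterior β − prior β.
Total across both batches: 19−12=7 clicks, 24−17=7 non-clicks.
Subtract the second batch: 7−5=2 clicks and 7−3=4 non-clicks.

2 clicks and 4 non-clicks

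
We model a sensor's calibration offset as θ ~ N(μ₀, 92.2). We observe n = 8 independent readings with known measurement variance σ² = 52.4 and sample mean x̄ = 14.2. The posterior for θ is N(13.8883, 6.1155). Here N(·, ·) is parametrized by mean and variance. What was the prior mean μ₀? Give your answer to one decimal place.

μ₀ = 9.5

With known observation variance, the Normal–Normal posterior has precision τ_n = τ₀ + n/σ² and mean μ_n = (τ₀μ₀ + (n/σ²)x̄)/τ_n.
Here τ₀ = 1/92.2 = 0.010846 and τ_data = 8/52.4 = 0.152672, so τ_n = 0.163518.
Rearranging for μ₀: μ₀ = (μ_n·τ_n − τ_data·x̄)/τ₀ = (13.8883·0.163518 − 0.152672·14.2) / 0.010846 = 0.103045/0.010846 ≈ 9.5.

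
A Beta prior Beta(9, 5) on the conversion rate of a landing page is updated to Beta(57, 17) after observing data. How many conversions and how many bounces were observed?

Under Beta–binomial conjugacy the posterior parameters are (a+s, b+f).
So s = 57 − 9 = 48 and f = 17 − 5 = 12.

48 conversions and 12 bounces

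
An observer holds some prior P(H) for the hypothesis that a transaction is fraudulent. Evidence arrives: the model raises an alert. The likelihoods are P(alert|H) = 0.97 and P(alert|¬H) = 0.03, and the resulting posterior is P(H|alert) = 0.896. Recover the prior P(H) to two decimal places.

In odds form, posterior odds = prior odds × likelihood ratio, so prior odds = posterior odds ÷ LR.
Posterior odds = 0.896/(1−0.896) = 8.6154. LR = 0.97/0.03 = 32.3333.
Prior odds = 8.6154/32.3333 = 0.2665, so P(H) = 0.2665/(1+0.2665) ≈ 0.21.

P(H) = 0.21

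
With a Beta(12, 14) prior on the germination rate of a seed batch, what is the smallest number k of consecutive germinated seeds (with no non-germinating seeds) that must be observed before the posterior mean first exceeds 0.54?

After k germinated seeds and 0 non-germinating seeds the posterior is Beta(12+k, 14), with mean (12+k)/(12+14+k).
Set (12+k)/(26+k) > 0.54 and solve: k > (0.54·26 − 12)/(1 − 0.54) = 4.435.
The smallest integer exceeding 4.435 is 5.

k = 5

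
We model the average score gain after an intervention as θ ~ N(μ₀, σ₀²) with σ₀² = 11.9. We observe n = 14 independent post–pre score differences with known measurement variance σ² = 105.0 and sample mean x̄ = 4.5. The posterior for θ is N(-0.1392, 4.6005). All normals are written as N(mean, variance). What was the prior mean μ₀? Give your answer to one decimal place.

μ₀ = -7.5

The posterior mean is a precision-weighted average: μ_n = (τ₀μ₀ + τ_data·x̄)/(τ₀+τ_data), with τ₀=1/σ₀² and τ_data=n/σ².
Here τ₀ = 1/11.9 = 0.084034 and τ_data = 14/105.0 = 0.133333, so τ_n = 0.217367.
Rearranging for μ₀: μ₀ = (μ_n·τ_n − τ_data·x̄)/τ₀ = (-0.1392·0.217367 − 0.133333·4.5) / 0.084034 = -0.630256/0.084034 ≈ -7.5.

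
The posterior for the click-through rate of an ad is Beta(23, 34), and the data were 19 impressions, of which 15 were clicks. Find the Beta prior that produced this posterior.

Beta(8, 30)

Beta is conjugate to the binomial likelihood: posterior = Beta(a+s, b+f).
Subtract the data counts: 23−15=8, 34−4=30.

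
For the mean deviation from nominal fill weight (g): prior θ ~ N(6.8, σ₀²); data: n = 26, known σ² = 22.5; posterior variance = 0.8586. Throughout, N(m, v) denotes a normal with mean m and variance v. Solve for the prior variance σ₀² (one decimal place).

For the Normal–Normal model with known σ², precisions add: τ_n = τ₀ + n/σ².
So 1/σ₀² = 1/0.8586 − 26/22.5 = 1.164687 − 1.155556 = 0.009131.
Hence σ₀² = 1/0.009131 ≈ 109.5.

σ₀² = 109.5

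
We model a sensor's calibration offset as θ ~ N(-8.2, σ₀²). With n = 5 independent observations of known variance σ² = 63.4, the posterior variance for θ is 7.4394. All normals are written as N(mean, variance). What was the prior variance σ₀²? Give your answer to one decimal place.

Posterior precision equals prior precision plus data precision: 1/σ_n² = 1/σ₀² + n/σ².
So 1/σ₀² = 1/7.4394 − 5/63.4 = 0.134419 − 0.078864 = 0.055555.
Hence σ₀² = 1/0.055555 ≈ 18.0.

σ₀² = 18.0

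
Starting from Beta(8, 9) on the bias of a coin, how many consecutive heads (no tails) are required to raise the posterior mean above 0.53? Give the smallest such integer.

After k heads and 0 tails the posterior is Beta(8+k, 9), with mean (8+k)/(8+9+k).
Set (8+k)/(17+k) > 0.53 and solve: k > (0.53·17 − 8)/(1 − 0.53) = 2.149.
The smallest integer exceeding 2.149 is 3.

k = 3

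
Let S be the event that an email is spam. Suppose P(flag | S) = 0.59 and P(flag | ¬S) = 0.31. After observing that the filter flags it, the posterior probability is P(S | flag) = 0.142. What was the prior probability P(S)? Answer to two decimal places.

P(S) = 0.08

In odds form, posterior odds = prior odds × likelihood ratio, so prior odds = posterior odds ÷ LR.
Posterior odds = 0.142/(1−0.142) = 0.1655. LR = 0.59/0.31 = 1.9032.
Prior odds = 0.1655/1.9032 = 0.0870, so P(S) = 0.0870/(1+0.0870) ≈ 0.08.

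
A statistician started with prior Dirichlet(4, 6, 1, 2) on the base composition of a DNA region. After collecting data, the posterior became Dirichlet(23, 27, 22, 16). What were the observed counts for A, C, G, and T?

counts (19, 21, 21, 14)

For a Dirichlet(α) prior with multinomial counts c, the posterior is Dirichlet(α + c) componentwise.
Counts are posterior − prior componentwise: 23−4=19, 27−6=21, 22−1=21, 16−2=14.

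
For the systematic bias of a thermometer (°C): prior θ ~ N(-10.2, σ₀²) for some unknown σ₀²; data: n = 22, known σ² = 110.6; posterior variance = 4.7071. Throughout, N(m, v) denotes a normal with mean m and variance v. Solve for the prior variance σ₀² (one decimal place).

Posterior precision equals prior precision plus data precision: 1/σ_n² = 1/σ₀² + n/σ².
So 1/σ₀² = 1/4.7071 − 22/110.6 = 0.212445 − 0.198915 = 0.013530.
Hence σ₀² = 1/0.013530 ≈ 73.9.

σ₀² = 73.9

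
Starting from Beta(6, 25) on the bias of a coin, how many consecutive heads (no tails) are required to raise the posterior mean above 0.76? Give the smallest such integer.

k = 74

After k heads and 0 tails the posterior is Beta(6+k, 25), with mean (6+k)/(6+25+k).
Set (6+k)/(31+k) > 0.76 and solve: k > (0.76·31 − 6)/(1 − 0.76) = 73.167.
The smallest integer exceeding 73.167 is 74, and checking k=74: (80)/(105) = 0.7619 > 0.76.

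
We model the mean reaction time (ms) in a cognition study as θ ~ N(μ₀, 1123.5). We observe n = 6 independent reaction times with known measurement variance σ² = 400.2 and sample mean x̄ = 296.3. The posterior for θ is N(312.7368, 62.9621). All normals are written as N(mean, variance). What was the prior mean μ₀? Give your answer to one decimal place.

μ₀ = 589.6

The posterior mean is a precision-weighted average: μ_n = (τ₀μ₀ + τ_data·x̄)/(τ₀+τ_data), with τ₀=1/σ₀² and τ_data=n/σ².
Here τ₀ = 1/1123.5 = 0.000890 and τ_data = 6/400.2 = 0.014993, so τ_n = 0.015883.
Rearranging for μ₀: μ₀ = (μ_n·τ_n − τ_data·x̄)/τ₀ = (312.7368·0.015883 − 0.014993·296.3) / 0.000890 = 0.524773/0.000890 ≈ 589.6.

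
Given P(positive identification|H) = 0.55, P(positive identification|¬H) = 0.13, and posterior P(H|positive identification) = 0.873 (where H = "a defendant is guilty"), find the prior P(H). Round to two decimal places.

In odds form, posterior odds = prior odds × likelihood ratio, so prior odds = posterior odds ÷ LR.
Posterior odds = 0.873/(1−0.873) = 6.8740. LR = 0.55/0.13 = 4.2308.
Prior odds = 6.8740/4.2308 = 1.6248, so P(H) = 1.6248/(1+1.6248) ≈ 0.62.

P(H) = 0.62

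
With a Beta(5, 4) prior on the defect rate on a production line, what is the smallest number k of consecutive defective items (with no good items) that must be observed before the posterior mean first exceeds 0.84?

k = 17

After k defective items and 0 good items the posterior is Beta(5+k, 4), with mean (5+k)/(5+4+k).
Set (5+k)/(9+k) > 0.84 and solve: k > (0.84·9 − 5)/(1 − 0.84) = 16.000.
The smallest integer exceeding 16.000 is 17.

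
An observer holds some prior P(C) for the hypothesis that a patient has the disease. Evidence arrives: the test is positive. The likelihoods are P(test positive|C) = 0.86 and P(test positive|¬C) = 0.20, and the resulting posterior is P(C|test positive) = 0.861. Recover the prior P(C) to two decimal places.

P(C) = 0.59

In odds form, posterior odds = prior odds × likelihood ratio, so prior odds = posterior odds ÷ LR.
Posterior odds = 0.861/(1−0.861) = 6.1942. LR = 0.86/0.20 = 4.3000.
Prior odds = 6.1942/4.3000 = 1.4405, so P(C) = 1.4405/(1+1.4405) ≈ 0.59.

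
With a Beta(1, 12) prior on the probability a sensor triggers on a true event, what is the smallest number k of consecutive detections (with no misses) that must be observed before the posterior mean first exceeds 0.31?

After k detections and 0 misses the posterior is Beta(1+k, 12), with mean (1+k)/(1+12+k).
Set (1+k)/(13+k) > 0.31 and solve: k > (0.31·13 − 1)/(1 − 0.31) = 4.391.
The smallest integer exceeding 4.391 is 5, and checking k=5: (6)/(18) = 0.3333 > 0.31.

k = 5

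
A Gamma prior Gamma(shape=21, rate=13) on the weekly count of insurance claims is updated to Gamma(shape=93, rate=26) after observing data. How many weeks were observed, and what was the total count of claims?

n = 13 weeks with total 72 claims

A Gamma(α, β) prior (rate parametrization) on a Poisson rate with n observations summing to S gives posterior Gamma(α+S, β+n).
Matching: Σxᵢ = 93 − 21 = 72 and n = 26 − 13 = 13.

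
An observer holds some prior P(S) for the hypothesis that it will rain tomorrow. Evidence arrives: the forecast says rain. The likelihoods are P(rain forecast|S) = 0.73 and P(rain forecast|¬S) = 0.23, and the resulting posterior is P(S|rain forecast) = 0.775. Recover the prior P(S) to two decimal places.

P(S) = 0.52

In odds form, posterior odds = prior odds × likelihood ratio, so prior odds = posterior odds ÷ LR.
Posterior odds = 0.775/(1−0.775) = 3.4444. LR = 0.73/0.23 = 3.1739.
Prior odds = 3.4444/3.1739 = 1.0852, so P(S) = 1.0852/(1+1.0852) ≈ 0.52.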